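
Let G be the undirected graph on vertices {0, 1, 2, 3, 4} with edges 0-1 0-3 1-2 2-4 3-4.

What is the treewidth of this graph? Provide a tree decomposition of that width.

Treewidth 2.
One optimal decomposition is:
Bags: B1 = {0, 1, 2}  B2 = {0, 2, 4}  B3 = {0, 3, 4}
Tree: B1–B2, B2–B3

The largest bag has 3 vertices, giving width 2; this decomposition certifies tw(G) ≤ 2. The edges 0–1–2–4–3–0 form a cycle, so G is not a tree and its treewidth is at least 2. The upper and lower bounds meet at 2, so that is the treewidth.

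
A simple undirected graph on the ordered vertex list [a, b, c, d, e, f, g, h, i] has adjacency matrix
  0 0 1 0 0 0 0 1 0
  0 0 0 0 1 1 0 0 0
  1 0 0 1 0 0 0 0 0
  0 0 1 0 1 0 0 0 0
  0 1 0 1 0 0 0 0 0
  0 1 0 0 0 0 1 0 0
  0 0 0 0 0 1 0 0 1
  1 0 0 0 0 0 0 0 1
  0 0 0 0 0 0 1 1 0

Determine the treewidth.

2

A width-2 tree decomposition is:
Bags: B1 = {b, f, g}  B2 = {b, e, g}  B3 = {d, e, g}  B4 = {c, d, g}  B5 = {a, c, g}  B6 = {a, g, h}  B7 = {g, h, i}
Tree: B1–B2, B2–B3, B3–B4, B4–B5, B5–B6, B6–B7
The largest bag has 3 vertices, giving width 2; this decomposition certifies tw(G) ≤ 2. Since g–f–b–e–d–c–a–h–i–g is a cycle in G, G is not acyclic. Forests are exactly the graphs of treewidth ≤ 1, so tw(G) ≥ 2. Therefore the treewidth is 2.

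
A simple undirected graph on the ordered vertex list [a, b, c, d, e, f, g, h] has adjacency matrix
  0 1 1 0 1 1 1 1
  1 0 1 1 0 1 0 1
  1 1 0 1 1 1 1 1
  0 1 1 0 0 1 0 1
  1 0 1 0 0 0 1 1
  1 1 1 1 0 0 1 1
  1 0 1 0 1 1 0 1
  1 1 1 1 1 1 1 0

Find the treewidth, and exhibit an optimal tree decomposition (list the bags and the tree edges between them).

Treewidth 4.
One such decomposition:
Bags: B1 = {a, b, c, f, h}  B2 = {a, c, f, g, h}  B3 = {b, c, d, f, h}  B4 = {a, c, e, g, h}
Tree: B1–B2, B1–B3, B2–B4

The largest bag has 5 vertices, giving width 4; this decomposition certifies tw(G) ≤ 4. For the lower bound, the 5 vertices {a, c, e, g, h} are pairwise adjacent, and any tree decomposition puts a clique entirely inside one bag — forcing width ≥ 4. Therefore the treewidth is 4.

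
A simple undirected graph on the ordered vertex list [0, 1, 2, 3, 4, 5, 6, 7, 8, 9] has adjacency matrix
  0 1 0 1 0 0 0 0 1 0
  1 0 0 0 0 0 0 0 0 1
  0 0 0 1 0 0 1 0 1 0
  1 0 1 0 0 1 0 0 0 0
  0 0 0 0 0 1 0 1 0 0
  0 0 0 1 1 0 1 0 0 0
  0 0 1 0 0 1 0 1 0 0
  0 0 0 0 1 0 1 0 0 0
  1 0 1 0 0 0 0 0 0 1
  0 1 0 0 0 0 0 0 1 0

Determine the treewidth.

2

A width-2 tree decomposition is:
Bags: B1 = {0, 1, 9}  B2 = {0, 8, 9}  B3 = {0, 3, 8}  B4 = {2, 3, 8}  B5 = {2, 3, 5}  B6 = {2, 5, 6}  B7 = {4, 5, 6}  B8 = {4, 6, 7}
Tree: B1–B2, B2–B3, B3–B4, B4–B5, B5–B6, B6–B7, B7–B8
Every bag has size at most 3, so the width is 3 − 1 = 2 and tw(G) ≤ 2. The edges 1–9–8–0–1 form a cycle, so G is not a tree and its treewidth is at least 2. Combining the bounds, tw(G) = 2.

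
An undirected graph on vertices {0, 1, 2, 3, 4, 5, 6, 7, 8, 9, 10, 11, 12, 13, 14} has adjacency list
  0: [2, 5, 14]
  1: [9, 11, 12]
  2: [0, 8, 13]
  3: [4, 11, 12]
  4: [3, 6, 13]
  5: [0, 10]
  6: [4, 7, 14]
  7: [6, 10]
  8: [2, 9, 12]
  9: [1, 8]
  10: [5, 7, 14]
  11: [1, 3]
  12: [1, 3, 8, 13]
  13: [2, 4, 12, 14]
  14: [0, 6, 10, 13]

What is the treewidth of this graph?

3

A width-3 tree decomposition is:
Bags: B1 = {5, 6, 7, 10}  B2 = {5, 6, 10, 14}  B3 = {0, 5, 6, 14}  B4 = {0, 4, 6, 14}  B5 = {0, 4, 13, 14}  B6 = {0, 2, 4, 13}  B7 = {2, 3, 4, 13}  B8 = {2, 3, 12, 13}  B9 = {2, 3, 8, 12}  B10 = {3, 8, 11, 12}  B11 = {1, 8, 11, 12}  B12 = {1, 8, 9, 11}
Tree: B1–B2, B2–B3, B3–B4, B4–B5, B5–B6, B6–B7, B7–B8, B8–B9, B9–B10, B10–B11, B11–B12
The largest bag has 4 vertices, giving width 3; this decomposition certifies tw(G) ≤ 3. For the lower bound: the 4 vertex sets {5,7,10}, {6}, {14}, {0,2,4,13} are disjoint, each induces a connected subgraph, and every pair is joined by at least one edge of G. Contracting each set to a single vertex therefore yields K_{4} as a minor, and since treewidth is minor-monotone, tw(G) ≥ tw(K_{4}) = 3. The upper and lower bounds meet at 3, so that is the treewidth.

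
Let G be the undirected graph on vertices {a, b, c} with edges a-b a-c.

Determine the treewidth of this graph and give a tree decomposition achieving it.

Treewidth 1.
Bags: B1 = {a, c}  B2 = {a, b}
Tree: B1–B2

The largest bag has 2 vertices, giving width 1; this decomposition certifies tw(G) ≤ 1. G has an edge, so its treewidth is at least 1. The upper and lower bounds meet at 1, so that is the treewidth.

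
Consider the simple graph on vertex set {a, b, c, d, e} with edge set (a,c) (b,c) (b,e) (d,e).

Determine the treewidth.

A width-1 tree decomposition is:
Bags: B1 = {a, c}  B2 = {b, c}  B3 = {b, e}  B4 = {d, e}
Tree: B1–B2, B2–B3, B3–B4
Each bag holds 2 vertices, so the decomposition has width 1, which upper-bounds the treewidth. Any graph with an edge has treewidth ≥ 1, and G has the edge a–c. Hence tw(G) = 1 exactly.

1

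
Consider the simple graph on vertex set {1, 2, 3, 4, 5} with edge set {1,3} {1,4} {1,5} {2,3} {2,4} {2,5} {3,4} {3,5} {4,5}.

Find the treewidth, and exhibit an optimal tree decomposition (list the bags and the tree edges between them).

The largest bag has 4 vertices, giving width 3; this decomposition certifies tw(G) ≤ 3. For the lower bound, the 4 vertices {1, 3, 4, 5} are pairwise adjacent, and any tree decomposition puts a clique entirely inside one bag — forcing width ≥ 3. Combining the bounds, tw(G) = 3.

Treewidth 3.
Bags: B1 = {1, 3, 4, 5}  B2 = {2, 3, 4, 5}
Tree: B1–B2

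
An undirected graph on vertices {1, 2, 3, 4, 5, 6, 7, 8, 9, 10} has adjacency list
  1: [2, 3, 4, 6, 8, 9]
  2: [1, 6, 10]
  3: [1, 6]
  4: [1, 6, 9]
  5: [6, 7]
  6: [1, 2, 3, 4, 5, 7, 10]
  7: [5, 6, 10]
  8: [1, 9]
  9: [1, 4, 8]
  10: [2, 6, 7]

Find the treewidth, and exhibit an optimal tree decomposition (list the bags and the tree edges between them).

Treewidth 2.
One optimal decomposition is:
Bags: B1 = {1, 3, 6}  B2 = {1, 2, 6}  B3 = {1, 4, 6}  B4 = {2, 6, 10}  B5 = {1, 4, 9}  B6 = {6, 7, 10}  B7 = {1, 8, 9}  B8 = {5, 6, 7}
Tree: B1–B2, B1–B3, B2–B4, B3–B5, B4–B6, B5–B7, B6–B8

The largest bag has 3 vertices, giving width 2; this decomposition certifies tw(G) ≤ 2. Conversely, {1, 8, 9} is a clique of size 3, and the vertices of any clique must share a bag in every tree decomposition; so some bag has ≥ 3 vertices and tw(G) ≥ 2. Therefore the treewidth is 2.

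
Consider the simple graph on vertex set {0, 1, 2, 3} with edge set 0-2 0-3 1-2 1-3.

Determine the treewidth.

A width-2 tree decomposition is:
Bags: B1 = {1, 2, 3}  B2 = {0, 2, 3}
Tree: B1–B2
Each bag holds 3 vertices, so the decomposition has width 2, which upper-bounds the treewidth. Since 2–1–3–0–2 is a cycle in G, G is not acyclic. Forests are exactly the graphs of treewidth ≤ 1, so tw(G) ≥ 2. The upper and lower bounds meet at 2, so that is the treewidth.

2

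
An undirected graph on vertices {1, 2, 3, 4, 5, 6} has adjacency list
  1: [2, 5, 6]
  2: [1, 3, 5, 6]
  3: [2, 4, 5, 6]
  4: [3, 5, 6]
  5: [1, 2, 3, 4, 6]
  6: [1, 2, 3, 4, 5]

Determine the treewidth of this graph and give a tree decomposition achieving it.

Every bag has size at most 4, so the width is 4 − 1 = 3 and tw(G) ≤ 3. Conversely, {1, 2, 5, 6} is a clique of size 4, and the vertices of any clique must share a bag in every tree decomposition; so some bag has ≥ 4 vertices and tw(G) ≥ 3. Therefore the treewidth is 3.

Treewidth 3.
One optimal decomposition is:
Bags: B1 = {2, 3, 5, 6}  B2 = {3, 4, 5, 6}  B3 = {1, 2, 5, 6}
Tree: B1–B2, B1–B3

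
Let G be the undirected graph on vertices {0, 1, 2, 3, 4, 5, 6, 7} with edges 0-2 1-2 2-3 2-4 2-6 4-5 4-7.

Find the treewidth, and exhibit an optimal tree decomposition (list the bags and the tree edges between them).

Treewidth 1.
One such decomposition:
Bags: B1 = {1, 2}  B2 = {0, 2}  B3 = {2, 3}  B4 = {2, 4}  B5 = {4, 7}  B6 = {4, 5}  B7 = {2, 6}
Tree: B1–B2, B2–B3, B1–B4, B4–B5, B4–B6, B3–B7

Every bag has size at most 2, so the width is 2 − 1 = 1 and tw(G) ≤ 1. G has an edge, so its treewidth is at least 1. Therefore the treewidth is 1.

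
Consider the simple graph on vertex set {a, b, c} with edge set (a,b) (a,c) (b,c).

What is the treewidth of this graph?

2

A width-2 tree decomposition is:
Bags: B1 = {a, b, c}
Tree: (single bag)
With just one bag of size 3, the width is 3 − 1 = 2, so tw(G) ≤ 2. For the lower bound, the 3 vertices {a, b, c} are pairwise adjacent, and any tree decomposition puts a clique entirely inside one bag — forcing width ≥ 2. Therefore the treewidth is 2.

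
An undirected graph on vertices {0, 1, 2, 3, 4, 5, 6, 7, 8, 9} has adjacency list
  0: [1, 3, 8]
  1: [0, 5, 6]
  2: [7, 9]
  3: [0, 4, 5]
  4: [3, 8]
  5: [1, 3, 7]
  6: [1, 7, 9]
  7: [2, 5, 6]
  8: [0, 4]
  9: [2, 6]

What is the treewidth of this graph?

A width-2 tree decomposition is:
Bags: B1 = {3, 4, 8}  B2 = {0, 3, 8}  B3 = {0, 3, 5}  B4 = {0, 1, 5}  B5 = {1, 5, 7}  B6 = {1, 6, 7}  B7 = {2, 6, 7}  B8 = {2, 6, 9}
Tree: B1–B2, B2–B3, B3–B4, B4–B5, B5–B6, B6–B7, B7–B8
Every bag has size at most 3, so the width is 3 − 1 = 2 and tw(G) ≤ 2. Since 4–8–0–3–4 is a cycle in G, G is not acyclic. Forests are exactly the graphs of treewidth ≤ 1, so tw(G) ≥ 2. Therefore the treewidth is 2.

2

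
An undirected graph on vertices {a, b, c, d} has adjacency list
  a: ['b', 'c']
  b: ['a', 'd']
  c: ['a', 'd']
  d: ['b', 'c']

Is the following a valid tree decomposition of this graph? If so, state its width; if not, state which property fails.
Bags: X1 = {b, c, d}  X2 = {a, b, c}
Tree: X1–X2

Yes; width 2.

Every vertex of G appears in some bag (union = {a, b, c, d}); every edge is covered by a bag; and for each vertex v the set of bags containing v is connected in the bag tree. The decomposition is therefore valid. The largest bag has 3 vertices, so the width is 2.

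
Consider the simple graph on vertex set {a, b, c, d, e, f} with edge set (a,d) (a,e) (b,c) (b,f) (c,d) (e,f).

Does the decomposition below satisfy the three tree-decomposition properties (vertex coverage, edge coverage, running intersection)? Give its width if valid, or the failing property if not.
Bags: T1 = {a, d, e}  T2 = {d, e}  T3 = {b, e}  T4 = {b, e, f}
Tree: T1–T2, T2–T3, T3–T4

No — vertex c appears in no bag.

A tree decomposition must satisfy three properties: every vertex lies in some bag; for every edge, both endpoints lie together in some bag; and for every vertex, the bags containing it form a connected subtree. Here vertex c appears in no bag, so the decomposition is invalid.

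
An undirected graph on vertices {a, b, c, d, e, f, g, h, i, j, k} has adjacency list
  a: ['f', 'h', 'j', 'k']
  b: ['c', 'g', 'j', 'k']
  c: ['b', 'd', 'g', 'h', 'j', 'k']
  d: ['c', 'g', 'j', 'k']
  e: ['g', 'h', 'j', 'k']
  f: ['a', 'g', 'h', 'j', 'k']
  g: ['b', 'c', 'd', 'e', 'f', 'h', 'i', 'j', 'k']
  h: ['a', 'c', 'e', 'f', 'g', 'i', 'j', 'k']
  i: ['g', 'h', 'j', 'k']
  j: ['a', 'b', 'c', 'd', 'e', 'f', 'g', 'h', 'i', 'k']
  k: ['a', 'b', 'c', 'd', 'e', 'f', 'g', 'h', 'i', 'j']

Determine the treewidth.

4

A width-4 tree decomposition is:
Bags: B1 = {c, g, h, j, k}  B2 = {f, g, h, j, k}  B3 = {a, f, h, j, k}  B4 = {g, h, i, j, k}  B5 = {b, c, g, j, k}  B6 = {c, d, g, j, k}  B7 = {e, g, h, j, k}
Tree: B1–B2, B2–B3, B2–B4, B1–B5, B5–B6, B4–B7
Each bag holds 5 vertices, so the decomposition has width 4, which upper-bounds the treewidth. Conversely, {c, d, g, j, k} is a clique of size 5, and the vertices of any clique must share a bag in every tree decomposition; so some bag has ≥ 5 vertices and tw(G) ≥ 4. Therefore the treewidth is 4.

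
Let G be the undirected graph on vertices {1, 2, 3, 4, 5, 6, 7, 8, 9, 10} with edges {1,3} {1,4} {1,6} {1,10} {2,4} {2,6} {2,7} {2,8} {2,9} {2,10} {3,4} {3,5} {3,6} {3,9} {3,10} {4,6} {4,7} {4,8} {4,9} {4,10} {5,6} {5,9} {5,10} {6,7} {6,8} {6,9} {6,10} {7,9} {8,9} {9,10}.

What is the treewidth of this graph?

A width-4 tree decomposition is:
Bags: B1 = {3, 4, 6, 9, 10}  B2 = {1, 3, 4, 6, 10}  B3 = {2, 4, 6, 9, 10}  B4 = {2, 4, 6, 7, 9}  B5 = {2, 4, 6, 8, 9}  B6 = {3, 5, 6, 9, 10}
Tree: B1–B2, B1–B3, B3–B4, B4–B5, B1–B6
The largest bag has 5 vertices, giving width 4; this decomposition certifies tw(G) ≤ 4. For the lower bound, the 5 vertices {1, 3, 4, 6, 10} are pairwise adjacent, and any tree decomposition puts a clique entirely inside one bag — forcing width ≥ 4. Hence tw(G) = 4 exactly.

4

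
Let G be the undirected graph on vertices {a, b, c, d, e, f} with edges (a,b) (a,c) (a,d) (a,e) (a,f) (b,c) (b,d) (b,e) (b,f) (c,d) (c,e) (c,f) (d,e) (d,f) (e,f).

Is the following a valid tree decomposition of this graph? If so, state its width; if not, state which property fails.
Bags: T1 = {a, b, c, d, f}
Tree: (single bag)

No — vertex e appears in no bag.

A tree decomposition must satisfy three properties: every vertex lies in some bag; for every edge, both endpoints lie together in some bag; and for every vertex, the bags containing it form a connected subtree. Here vertex e appears in no bag, so the decomposition is invalid.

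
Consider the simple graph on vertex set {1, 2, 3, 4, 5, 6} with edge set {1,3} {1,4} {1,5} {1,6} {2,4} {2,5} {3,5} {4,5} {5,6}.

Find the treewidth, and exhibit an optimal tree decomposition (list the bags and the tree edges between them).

Treewidth 2.
One such decomposition:
Bags: B1 = {1, 3, 5}  B2 = {1, 4, 5}  B3 = {2, 4, 5}  B4 = {1, 5, 6}
Tree: B1–B2, B2–B3, B1–B4

Every bag has size at most 3, so the width is 3 − 1 = 2 and tw(G) ≤ 2. Conversely, {1, 3, 5} is a clique of size 3, and the vertices of any clique must share a bag in every tree decomposition; so some bag has ≥ 3 vertices and tw(G) ≥ 2. Hence tw(G) = 2 exactly.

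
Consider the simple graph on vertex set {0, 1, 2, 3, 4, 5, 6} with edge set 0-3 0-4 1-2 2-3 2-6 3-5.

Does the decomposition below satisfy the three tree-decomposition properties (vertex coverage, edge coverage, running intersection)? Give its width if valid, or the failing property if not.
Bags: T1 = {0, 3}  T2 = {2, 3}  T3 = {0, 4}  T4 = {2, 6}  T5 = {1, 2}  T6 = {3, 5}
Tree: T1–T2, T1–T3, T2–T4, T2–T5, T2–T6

Yes; width 1.

Checking the three conditions: (i) the bags cover all of {0, 1, 2, 3, 4, 5, 6}; (ii) for each edge, some bag contains both endpoints; (iii) the bags containing any fixed vertex form a subtree. All hold, so the decomposition is valid with width 2 − 1 = 1.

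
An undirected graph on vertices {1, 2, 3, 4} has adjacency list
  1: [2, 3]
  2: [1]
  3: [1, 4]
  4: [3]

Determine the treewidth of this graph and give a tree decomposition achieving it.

The largest bag has 2 vertices, giving width 1; this decomposition certifies tw(G) ≤ 1. Any graph with an edge has treewidth ≥ 1, and G has the edge 1–2. The upper and lower bounds meet at 1, so that is the treewidth.

Treewidth 1.
Bags: B1 = {1, 2}  B2 = {1, 3}  B3 = {3, 4}
Tree: B1–B2, B2–B3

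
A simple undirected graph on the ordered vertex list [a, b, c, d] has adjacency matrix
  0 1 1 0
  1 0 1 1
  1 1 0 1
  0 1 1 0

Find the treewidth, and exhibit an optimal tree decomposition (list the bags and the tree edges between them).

Treewidth 2.
Bags: B1 = {a, b, c}  B2 = {b, c, d}
Tree: B1–B2

Every bag has size at most 3, so the width is 3 − 1 = 2 and tw(G) ≤ 2. For the lower bound, the 3 vertices {b, c, d} are pairwise adjacent, and any tree decomposition puts a clique entirely inside one bag — forcing width ≥ 2. Therefore the treewidth is 2.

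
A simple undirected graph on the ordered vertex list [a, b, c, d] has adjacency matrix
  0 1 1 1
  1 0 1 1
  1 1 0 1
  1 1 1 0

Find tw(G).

3

A width-3 tree decomposition is:
Bags: B1 = {a, b, c, d}
Tree: (single bag)
With just one bag of size 4, the width is 4 − 1 = 3, so tw(G) ≤ 3. On the other hand G contains the 4-clique {a, b, c, d}. A clique must lie in a single bag of any decomposition, so no decomposition can have width below 3. The upper and lower bounds meet at 3, so that is the treewidth.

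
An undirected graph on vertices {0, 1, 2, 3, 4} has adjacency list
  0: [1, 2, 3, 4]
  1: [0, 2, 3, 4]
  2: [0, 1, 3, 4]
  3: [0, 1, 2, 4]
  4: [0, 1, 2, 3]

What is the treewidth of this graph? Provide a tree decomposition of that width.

A single bag containing all 5 vertices is trivially a valid decomposition of width 4. On the other hand G contains the 5-clique {0, 1, 2, 3, 4}. A clique must lie in a single bag of any decomposition, so no decomposition can have width below 4. Combining the bounds, tw(G) = 4.

Treewidth 4.
Bags: B1 = {0, 1, 2, 3, 4}
Tree: (single bag)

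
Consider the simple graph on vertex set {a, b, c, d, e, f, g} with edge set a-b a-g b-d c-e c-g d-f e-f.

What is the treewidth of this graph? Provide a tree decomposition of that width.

Treewidth 2.
One such decomposition:
Bags: B1 = {a, b, d}  B2 = {a, d, g}  B3 = {c, d, g}  B4 = {c, d, e}  B5 = {d, e, f}
Tree: B1–B2, B2–B3, B3–B4, B4–B5

The largest bag has 3 vertices, giving width 2; this decomposition certifies tw(G) ≤ 2. For the lower bound, G contains the cycle d–b–a–g–c–e–f–d, so G is not a forest; only forests have treewidth ≤ 1, hence tw(G) ≥ 2. Hence tw(G) = 2 exactly.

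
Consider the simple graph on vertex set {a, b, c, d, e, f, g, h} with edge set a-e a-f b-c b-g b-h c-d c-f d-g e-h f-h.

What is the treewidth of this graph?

A width-2 tree decomposition is:
Bags: B1 = {a, e, f}  B2 = {e, f, h}  B3 = {c, f, h}  B4 = {b, c, h}  B5 = {b, c, d}  B6 = {b, d, g}
Tree: B1–B2, B2–B3, B3–B4, B4–B5, B5–B6
The largest bag has 3 vertices, giving width 2; this decomposition certifies tw(G) ≤ 2. The edges a–e–h–f–a form a cycle, so G is not a tree and its treewidth is at least 2. Combining the bounds, tw(G) = 2.

2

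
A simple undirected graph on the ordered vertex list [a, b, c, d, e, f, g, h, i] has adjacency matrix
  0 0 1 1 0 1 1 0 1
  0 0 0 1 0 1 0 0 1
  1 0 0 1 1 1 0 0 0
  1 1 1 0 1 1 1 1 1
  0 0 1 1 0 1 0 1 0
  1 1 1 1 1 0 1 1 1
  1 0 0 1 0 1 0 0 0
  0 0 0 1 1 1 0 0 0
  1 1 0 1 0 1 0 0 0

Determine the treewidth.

3

A width-3 tree decomposition is:
Bags: B1 = {a, c, d, f}  B2 = {c, d, e, f}  B3 = {a, d, f, i}  B4 = {d, e, f, h}  B5 = {a, d, f, g}  B6 = {b, d, f, i}
Tree: B1–B2, B1–B3, B2–B4, B3–B5, B3–B6
Every bag has size at most 4, so the width is 4 − 1 = 3 and tw(G) ≤ 3. On the other hand G contains the 4-clique {d, e, f, h}. A clique must lie in a single bag of any decomposition, so no decomposition can have width below 3. Hence tw(G) = 3 exactly.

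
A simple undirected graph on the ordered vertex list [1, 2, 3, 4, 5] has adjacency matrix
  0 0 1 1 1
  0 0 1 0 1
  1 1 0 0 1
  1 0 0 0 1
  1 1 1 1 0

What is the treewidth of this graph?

A width-2 tree decomposition is:
Bags: B1 = {1, 4, 5}  B2 = {1, 3, 5}  B3 = {2, 3, 5}
Tree: B1–B2, B2–B3
Every bag has size at most 3, so the width is 3 − 1 = 2 and tw(G) ≤ 2. Conversely, {1, 3, 5} is a clique of size 3, and the vertices of any clique must share a bag in every tree decomposition; so some bag has ≥ 3 vertices and tw(G) ≥ 2. Hence tw(G) = 2 exactly.

2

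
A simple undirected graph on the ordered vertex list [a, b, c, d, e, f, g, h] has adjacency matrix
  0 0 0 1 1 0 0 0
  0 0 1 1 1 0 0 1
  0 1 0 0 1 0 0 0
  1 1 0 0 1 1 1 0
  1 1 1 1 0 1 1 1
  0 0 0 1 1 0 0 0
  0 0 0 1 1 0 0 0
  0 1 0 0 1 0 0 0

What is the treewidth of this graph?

A width-2 tree decomposition is:
Bags: B1 = {a, d, e}  B2 = {d, e, f}  B3 = {b, d, e}  B4 = {b, c, e}  B5 = {d, e, g}  B6 = {b, e, h}
Tree: B1–B2, B1–B3, B3–B4, B1–B5, B3–B6
The largest bag has 3 vertices, giving width 2; this decomposition certifies tw(G) ≤ 2. For the lower bound, the 3 vertices {d, e, g} are pairwise adjacent, and any tree decomposition puts a clique entirely inside one bag — forcing width ≥ 2. The upper and lower bounds meet at 2, so that is the treewidth.

2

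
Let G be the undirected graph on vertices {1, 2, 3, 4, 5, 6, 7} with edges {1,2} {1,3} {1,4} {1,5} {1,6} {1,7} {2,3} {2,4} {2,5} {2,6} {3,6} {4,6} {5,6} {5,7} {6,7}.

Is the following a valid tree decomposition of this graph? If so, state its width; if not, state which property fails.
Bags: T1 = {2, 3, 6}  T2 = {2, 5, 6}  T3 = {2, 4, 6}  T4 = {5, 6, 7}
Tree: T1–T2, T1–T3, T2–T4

A tree decomposition must satisfy three properties: every vertex lies in some bag; for every edge, both endpoints lie together in some bag; and for every vertex, the bags containing it form a connected subtree. Here vertex 1 appears in no bag, so the decomposition is invalid.

No — vertex 1 appears in no bag.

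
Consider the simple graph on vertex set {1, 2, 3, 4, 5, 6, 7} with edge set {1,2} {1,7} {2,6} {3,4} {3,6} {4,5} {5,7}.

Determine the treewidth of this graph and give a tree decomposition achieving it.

Treewidth 2.
Bags: B1 = {1, 2, 7}  B2 = {2, 6, 7}  B3 = {3, 6, 7}  B4 = {3, 4, 7}  B5 = {4, 5, 7}
Tree: B1–B2, B2–B3, B3–B4, B4–B5

The largest bag has 3 vertices, giving width 2; this decomposition certifies tw(G) ≤ 2. Since 7–1–2–6–3–4–5–7 is a cycle in G, G is not acyclic. Forests are exactly the graphs of treewidth ≤ 1, so tw(G) ≥ 2. Hence tw(G) = 2 exactly.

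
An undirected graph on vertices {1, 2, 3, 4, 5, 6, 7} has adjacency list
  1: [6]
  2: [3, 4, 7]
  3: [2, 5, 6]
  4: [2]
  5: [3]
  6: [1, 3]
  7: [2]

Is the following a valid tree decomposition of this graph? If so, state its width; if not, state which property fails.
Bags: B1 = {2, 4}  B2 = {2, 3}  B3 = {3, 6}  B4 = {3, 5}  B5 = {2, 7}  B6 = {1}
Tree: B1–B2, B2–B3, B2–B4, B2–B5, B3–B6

No — edge (6,1) lies in no bag.

A tree decomposition must satisfy three properties: every vertex lies in some bag; for every edge, both endpoints lie together in some bag; and for every vertex, the bags containing it form a connected subtree. Here edge (6,1) lies in no bag, so the decomposition is invalid.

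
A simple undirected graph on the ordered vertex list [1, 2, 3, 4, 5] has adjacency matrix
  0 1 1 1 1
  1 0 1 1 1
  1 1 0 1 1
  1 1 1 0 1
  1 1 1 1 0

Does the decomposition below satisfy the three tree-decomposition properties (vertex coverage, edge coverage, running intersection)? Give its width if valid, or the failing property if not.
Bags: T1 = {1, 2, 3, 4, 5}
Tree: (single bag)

Every vertex of G appears in some bag (union = {1, 2, 3, 4, 5}); every edge is covered by a bag; and for each vertex v the set of bags containing v is connected in the bag tree. The decomposition is therefore valid. The largest bag has 5 vertices, so the width is 4.

Yes; width 4.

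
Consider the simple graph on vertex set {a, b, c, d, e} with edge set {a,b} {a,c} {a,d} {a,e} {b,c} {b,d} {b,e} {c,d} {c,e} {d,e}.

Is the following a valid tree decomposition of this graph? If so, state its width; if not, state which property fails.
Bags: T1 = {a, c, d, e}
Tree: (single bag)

A tree decomposition must satisfy three properties: every vertex lies in some bag; for every edge, both endpoints lie together in some bag; and for every vertex, the bags containing it form a connected subtree. Here vertex b appears in no bag, so the decomposition is invalid.

No — vertex b appears in no bag.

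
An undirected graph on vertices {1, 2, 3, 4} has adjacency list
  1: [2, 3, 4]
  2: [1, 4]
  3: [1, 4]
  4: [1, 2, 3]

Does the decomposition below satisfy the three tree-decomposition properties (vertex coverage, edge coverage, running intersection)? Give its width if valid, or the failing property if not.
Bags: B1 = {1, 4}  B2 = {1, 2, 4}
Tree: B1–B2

A tree decomposition must satisfy three properties: every vertex lies in some bag; for every edge, both endpoints lie together in some bag; and for every vertex, the bags containing it form a connected subtree. Here vertex 3 appears in no bag, so the decomposition is invalid.

No — vertex 3 appears in no bag.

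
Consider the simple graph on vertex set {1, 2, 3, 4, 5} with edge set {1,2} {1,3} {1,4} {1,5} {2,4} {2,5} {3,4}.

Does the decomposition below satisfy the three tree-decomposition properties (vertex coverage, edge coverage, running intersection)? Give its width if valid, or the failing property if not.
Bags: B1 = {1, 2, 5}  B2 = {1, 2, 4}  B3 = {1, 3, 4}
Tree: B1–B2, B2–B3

Yes; width 2.

Checking the three conditions: (i) the bags cover all of {1, 2, 3, 4, 5}; (ii) for each edge, some bag contains both endpoints; (iii) the bags containing any fixed vertex form a subtree. All hold, so the decomposition is valid with width 3 − 1 = 2.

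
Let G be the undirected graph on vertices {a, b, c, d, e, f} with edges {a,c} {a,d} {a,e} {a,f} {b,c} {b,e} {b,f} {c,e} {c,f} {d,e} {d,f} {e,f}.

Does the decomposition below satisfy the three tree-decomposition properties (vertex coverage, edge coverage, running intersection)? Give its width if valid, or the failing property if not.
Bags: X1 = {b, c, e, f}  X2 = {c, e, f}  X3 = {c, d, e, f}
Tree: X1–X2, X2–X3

A tree decomposition must satisfy three properties: every vertex lies in some bag; for every edge, both endpoints lie together in some bag; and for every vertex, the bags containing it form a connected subtree. Here vertex a appears in no bag, so the decomposition is invalid.

No — vertex a appears in no bag.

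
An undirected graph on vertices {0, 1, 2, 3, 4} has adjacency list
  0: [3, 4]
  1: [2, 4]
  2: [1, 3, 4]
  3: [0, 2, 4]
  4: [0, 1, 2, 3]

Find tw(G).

2

A width-2 tree decomposition is:
Bags: B1 = {2, 3, 4}  B2 = {0, 3, 4}  B3 = {1, 2, 4}
Tree: B1–B2, B1–B3
Each bag holds 3 vertices, so the decomposition has width 2, which upper-bounds the treewidth. Conversely, {0, 3, 4} is a clique of size 3, and the vertices of any clique must share a bag in every tree decomposition; so some bag has ≥ 3 vertices and tw(G) ≥ 2. Therefore the treewidth is 2.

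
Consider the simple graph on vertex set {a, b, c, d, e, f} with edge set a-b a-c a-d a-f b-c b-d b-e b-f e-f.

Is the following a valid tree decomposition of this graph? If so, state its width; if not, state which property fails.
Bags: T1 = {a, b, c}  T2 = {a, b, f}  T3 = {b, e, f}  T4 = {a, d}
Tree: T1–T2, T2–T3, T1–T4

A tree decomposition must satisfy three properties: every vertex lies in some bag; for every edge, both endpoints lie together in some bag; and for every vertex, the bags containing it form a connected subtree. Here edge (b,d) lies in no bag, so the decomposition is invalid.

No — edge (b,d) lies in no bag.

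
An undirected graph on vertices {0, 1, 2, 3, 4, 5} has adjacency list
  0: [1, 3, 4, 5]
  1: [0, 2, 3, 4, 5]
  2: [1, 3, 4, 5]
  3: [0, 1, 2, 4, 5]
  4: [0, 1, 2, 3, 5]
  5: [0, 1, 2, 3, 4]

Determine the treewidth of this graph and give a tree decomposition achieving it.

Treewidth 4.
One such decomposition:
Bags: B1 = {1, 2, 3, 4, 5}  B2 = {0, 1, 3, 4, 5}
Tree: B1–B2

Each bag holds 5 vertices, so the decomposition has width 4, which upper-bounds the treewidth. Conversely, {0, 1, 3, 4, 5} is a clique of size 5, and the vertices of any clique must share a bag in every tree decomposition; so some bag has ≥ 5 vertices and tw(G) ≥ 4. Therefore the treewidth is 4.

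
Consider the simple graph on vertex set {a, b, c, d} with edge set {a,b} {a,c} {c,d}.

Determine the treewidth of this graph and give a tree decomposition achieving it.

Treewidth 1.
One optimal decomposition is:
Bags: B1 = {c, d}  B2 = {a, c}  B3 = {a, b}
Tree: B1–B2, B2–B3

The largest bag has 2 vertices, giving width 1; this decomposition certifies tw(G) ≤ 1. G has an edge, so its treewidth is at least 1. The upper and lower bounds meet at 1, so that is the treewidth.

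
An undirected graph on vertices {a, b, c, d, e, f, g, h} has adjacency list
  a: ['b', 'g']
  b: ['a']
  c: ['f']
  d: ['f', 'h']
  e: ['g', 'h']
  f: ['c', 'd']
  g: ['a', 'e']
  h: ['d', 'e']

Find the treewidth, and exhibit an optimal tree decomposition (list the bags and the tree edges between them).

Treewidth 1.
One optimal decomposition is:
Bags: B1 = {c, f}  B2 = {d, f}  B3 = {d, h}  B4 = {e, h}  B5 = {e, g}  B6 = {a, g}  B7 = {a, b}
Tree: B1–B2, B2–B3, B3–B4, B4–B5, B5–B6, B6–B7

The largest bag has 2 vertices, giving width 1; this decomposition certifies tw(G) ≤ 1. Any graph with an edge has treewidth ≥ 1, and G has the edge c–f. Hence tw(G) = 1 exactly.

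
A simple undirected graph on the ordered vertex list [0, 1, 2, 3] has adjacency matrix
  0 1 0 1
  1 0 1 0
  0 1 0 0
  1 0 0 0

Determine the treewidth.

1

A width-1 tree decomposition is:
Bags: B1 = {0, 3}  B2 = {0, 1}  B3 = {1, 2}
Tree: B1–B2, B2–B3
Each bag holds 2 vertices, so the decomposition has width 1, which upper-bounds the treewidth. Any graph with an edge has treewidth ≥ 1, and G has the edge 3–0. The upper and lower bounds meet at 1, so that is the treewidth.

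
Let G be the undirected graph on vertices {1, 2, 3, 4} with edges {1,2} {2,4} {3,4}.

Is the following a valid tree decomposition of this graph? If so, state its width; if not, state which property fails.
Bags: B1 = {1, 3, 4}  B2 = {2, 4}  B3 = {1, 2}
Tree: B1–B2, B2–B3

No — bags containing vertex 1 are not connected in the tree.

A tree decomposition must satisfy three properties: every vertex lies in some bag; for every edge, both endpoints lie together in some bag; and for every vertex, the bags containing it form a connected subtree. Here bags containing vertex 1 are not connected in the tree, so the decomposition is invalid.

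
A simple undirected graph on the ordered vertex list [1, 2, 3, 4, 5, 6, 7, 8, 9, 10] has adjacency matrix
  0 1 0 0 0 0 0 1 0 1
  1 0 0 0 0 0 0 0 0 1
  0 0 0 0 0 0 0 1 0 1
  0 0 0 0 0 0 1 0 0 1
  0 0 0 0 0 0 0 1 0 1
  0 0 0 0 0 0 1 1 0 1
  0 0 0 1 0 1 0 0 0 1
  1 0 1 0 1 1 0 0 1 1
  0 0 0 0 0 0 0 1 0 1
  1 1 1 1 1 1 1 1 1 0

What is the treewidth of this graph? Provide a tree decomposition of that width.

The largest bag has 3 vertices, giving width 2; this decomposition certifies tw(G) ≤ 2. On the other hand G contains the 3-clique {1, 8, 10}. A clique must lie in a single bag of any decomposition, so no decomposition can have width below 2. The upper and lower bounds meet at 2, so that is the treewidth.

Treewidth 2.
One optimal decomposition is:
Bags: B1 = {5, 8, 10}  B2 = {1, 8, 10}  B3 = {6, 8, 10}  B4 = {8, 9, 10}  B5 = {1, 2, 10}  B6 = {3, 8, 10}  B7 = {6, 7, 10}  B8 = {4, 7, 10}
Tree: B1–B2, B2–B3, B3–B4, B2–B5, B4–B6, B3–B7, B7–B8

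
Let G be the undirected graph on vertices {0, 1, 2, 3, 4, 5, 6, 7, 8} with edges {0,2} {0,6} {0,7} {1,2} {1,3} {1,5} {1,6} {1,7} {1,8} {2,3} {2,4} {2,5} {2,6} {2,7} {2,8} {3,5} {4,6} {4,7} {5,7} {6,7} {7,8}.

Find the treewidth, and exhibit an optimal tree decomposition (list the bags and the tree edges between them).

Each bag holds 4 vertices, so the decomposition has width 3, which upper-bounds the treewidth. On the other hand G contains the 4-clique {1, 2, 3, 5}. A clique must lie in a single bag of any decomposition, so no decomposition can have width below 3. Combining the bounds, tw(G) = 3.

Treewidth 3.
Bags: B1 = {1, 2, 5, 7}  B2 = {1, 2, 3, 5}  B3 = {1, 2, 7, 8}  B4 = {1, 2, 6, 7}  B5 = {2, 4, 6, 7}  B6 = {0, 2, 6, 7}
Tree: B1–B2, B1–B3, B1–B4, B4–B5, B5–B6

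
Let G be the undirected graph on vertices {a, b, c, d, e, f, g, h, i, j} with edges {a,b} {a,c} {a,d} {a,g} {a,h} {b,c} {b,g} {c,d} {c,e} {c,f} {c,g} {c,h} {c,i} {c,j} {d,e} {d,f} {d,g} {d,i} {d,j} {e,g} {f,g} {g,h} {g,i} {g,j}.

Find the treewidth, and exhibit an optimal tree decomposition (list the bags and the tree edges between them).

Treewidth 3.
One optimal decomposition is:
Bags: B1 = {c, d, f, g}  B2 = {a, c, d, g}  B3 = {a, c, g, h}  B4 = {c, d, g, i}  B5 = {a, b, c, g}  B6 = {c, d, g, j}  B7 = {c, d, e, g}
Tree: B1–B2, B2–B3, B1–B4, B3–B5, B1–B6, B6–B7

Each bag holds 4 vertices, so the decomposition has width 3, which upper-bounds the treewidth. On the other hand G contains the 4-clique {c, d, f, g}. A clique must lie in a single bag of any decomposition, so no decomposition can have width below 3. Therefore the treewidth is 3.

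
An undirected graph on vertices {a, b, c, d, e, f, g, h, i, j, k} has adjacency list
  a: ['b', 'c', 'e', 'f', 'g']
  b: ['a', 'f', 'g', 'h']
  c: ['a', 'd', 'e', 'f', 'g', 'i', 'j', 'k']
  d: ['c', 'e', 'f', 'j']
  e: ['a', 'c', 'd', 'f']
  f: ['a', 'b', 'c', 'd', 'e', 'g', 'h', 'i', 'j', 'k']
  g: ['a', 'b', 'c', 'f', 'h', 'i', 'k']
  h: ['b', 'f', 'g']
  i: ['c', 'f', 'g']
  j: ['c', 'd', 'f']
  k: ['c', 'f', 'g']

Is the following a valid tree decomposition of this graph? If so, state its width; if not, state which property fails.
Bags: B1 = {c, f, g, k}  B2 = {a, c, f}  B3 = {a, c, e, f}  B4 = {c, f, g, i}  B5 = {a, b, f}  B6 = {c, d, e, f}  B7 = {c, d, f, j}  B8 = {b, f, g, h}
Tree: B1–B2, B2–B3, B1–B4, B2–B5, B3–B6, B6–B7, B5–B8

A tree decomposition must satisfy three properties: every vertex lies in some bag; for every edge, both endpoints lie together in some bag; and for every vertex, the bags containing it form a connected subtree. Here edge (g,a) lies in no bag, so the decomposition is invalid.

No — edge (g,a) lies in no bag.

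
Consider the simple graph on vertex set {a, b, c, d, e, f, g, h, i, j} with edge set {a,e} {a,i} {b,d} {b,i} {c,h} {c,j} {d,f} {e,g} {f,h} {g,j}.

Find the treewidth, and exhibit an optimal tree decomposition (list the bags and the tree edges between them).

Treewidth 2.
One optimal decomposition is:
Bags: B1 = {e, g, j}  B2 = {a, e, j}  B3 = {a, i, j}  B4 = {b, i, j}  B5 = {b, d, j}  B6 = {d, f, j}  B7 = {f, h, j}  B8 = {c, h, j}
Tree: B1–B2, B2–B3, B3–B4, B4–B5, B5–B6, B6–B7, B7–B8

Each bag holds 3 vertices, so the decomposition has width 2, which upper-bounds the treewidth. Since j–g–e–a–i–b–d–f–h–c–j is a cycle in G, G is not acyclic. Forests are exactly the graphs of treewidth ≤ 1, so tw(G) ≥ 2. Combining the bounds, tw(G) = 2.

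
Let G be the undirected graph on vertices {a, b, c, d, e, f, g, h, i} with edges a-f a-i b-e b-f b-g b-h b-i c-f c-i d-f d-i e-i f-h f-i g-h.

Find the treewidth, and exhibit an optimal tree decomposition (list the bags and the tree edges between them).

The largest bag has 3 vertices, giving width 2; this decomposition certifies tw(G) ≤ 2. On the other hand G contains the 3-clique {b, g, h}. A clique must lie in a single bag of any decomposition, so no decomposition can have width below 2. Combining the bounds, tw(G) = 2.

Treewidth 2.
Bags: B1 = {b, e, i}  B2 = {b, f, i}  B3 = {d, f, i}  B4 = {a, f, i}  B5 = {b, f, h}  B6 = {c, f, i}  B7 = {b, g, h}
Tree: B1–B2, B2–B3, B2–B4, B2–B5, B3–B6, B5–B7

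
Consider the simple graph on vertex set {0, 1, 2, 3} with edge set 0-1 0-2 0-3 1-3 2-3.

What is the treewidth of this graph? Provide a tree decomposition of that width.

Each bag holds 3 vertices, so the decomposition has width 2, which upper-bounds the treewidth. Conversely, {0, 1, 3} is a clique of size 3, and the vertices of any clique must share a bag in every tree decomposition; so some bag has ≥ 3 vertices and tw(G) ≥ 2. Therefore the treewidth is 2.

Treewidth 2.
Bags: B1 = {0, 1, 3}  B2 = {0, 2, 3}
Tree: B1–B2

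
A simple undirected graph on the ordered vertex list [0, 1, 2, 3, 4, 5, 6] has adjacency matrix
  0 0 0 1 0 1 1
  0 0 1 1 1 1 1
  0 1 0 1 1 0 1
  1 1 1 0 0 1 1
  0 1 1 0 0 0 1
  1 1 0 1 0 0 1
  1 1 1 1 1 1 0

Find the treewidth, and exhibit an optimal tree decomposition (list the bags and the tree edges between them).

The largest bag has 4 vertices, giving width 3; this decomposition certifies tw(G) ≤ 3. For the lower bound, the 4 vertices {0, 3, 5, 6} are pairwise adjacent, and any tree decomposition puts a clique entirely inside one bag — forcing width ≥ 3. Combining the bounds, tw(G) = 3.

Treewidth 3.
One such decomposition:
Bags: B1 = {1, 3, 5, 6}  B2 = {0, 3, 5, 6}  B3 = {1, 2, 3, 6}  B4 = {1, 2, 4, 6}
Tree: B1–B2, B1–B3, B3–B4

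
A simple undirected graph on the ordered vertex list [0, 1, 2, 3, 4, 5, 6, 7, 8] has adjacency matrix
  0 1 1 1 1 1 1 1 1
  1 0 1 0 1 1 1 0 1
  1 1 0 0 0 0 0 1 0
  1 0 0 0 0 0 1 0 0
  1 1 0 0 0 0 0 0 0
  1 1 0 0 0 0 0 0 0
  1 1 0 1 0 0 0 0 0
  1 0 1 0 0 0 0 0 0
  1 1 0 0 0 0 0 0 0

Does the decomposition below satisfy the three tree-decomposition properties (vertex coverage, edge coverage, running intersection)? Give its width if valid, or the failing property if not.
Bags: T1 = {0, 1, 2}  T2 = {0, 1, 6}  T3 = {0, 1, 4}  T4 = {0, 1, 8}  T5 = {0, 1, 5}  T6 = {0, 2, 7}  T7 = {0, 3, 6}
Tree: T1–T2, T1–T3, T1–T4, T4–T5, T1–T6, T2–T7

Yes; width 2.

Checking the three conditions: (i) the bags cover all of {0, 1, 2, 3, 4, 5, 6, 7, 8}; (ii) for each edge, some bag contains both endpoints; (iii) the bags containing any fixed vertex form a subtree. All hold, so the decomposition is valid with width 3 − 1 = 2.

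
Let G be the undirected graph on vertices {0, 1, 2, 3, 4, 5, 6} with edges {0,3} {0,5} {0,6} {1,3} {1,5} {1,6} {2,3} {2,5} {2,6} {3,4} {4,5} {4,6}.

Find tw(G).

A width-3 tree decomposition is:
Bags: B1 = {0, 3, 5, 6}  B2 = {1, 3, 5, 6}  B3 = {2, 3, 5, 6}  B4 = {3, 4, 5, 6}
Tree: B1–B2, B2–B3, B3–B4
The largest bag has 4 vertices, giving width 3; this decomposition certifies tw(G) ≤ 3. For the lower bound: the 4 vertex sets {0,3}, {1,6}, {5}, {2} are disjoint, each induces a connected subgraph, and every pair is joined by at least one edge of G. Contracting each set to a single vertex therefore yields K_{4} as a minor, and since treewidth is minor-monotone, tw(G) ≥ tw(K_{4}) = 3. Combining the bounds, tw(G) = 3.

3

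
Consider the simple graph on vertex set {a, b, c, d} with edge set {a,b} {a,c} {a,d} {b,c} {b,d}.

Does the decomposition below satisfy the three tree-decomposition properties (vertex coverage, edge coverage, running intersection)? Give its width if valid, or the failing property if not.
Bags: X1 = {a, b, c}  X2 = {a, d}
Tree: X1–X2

A tree decomposition must satisfy three properties: every vertex lies in some bag; for every edge, both endpoints lie together in some bag; and for every vertex, the bags containing it form a connected subtree. Here edge (b,d) lies in no bag, so the decomposition is invalid.

No — edge (b,d) lies in no bag.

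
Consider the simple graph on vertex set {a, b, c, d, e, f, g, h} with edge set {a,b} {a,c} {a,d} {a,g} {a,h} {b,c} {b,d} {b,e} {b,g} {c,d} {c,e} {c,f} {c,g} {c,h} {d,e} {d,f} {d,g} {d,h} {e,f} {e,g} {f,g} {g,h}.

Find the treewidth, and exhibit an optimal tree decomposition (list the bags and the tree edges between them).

Treewidth 4.
Bags: B1 = {b, c, d, e, g}  B2 = {a, b, c, d, g}  B3 = {c, d, e, f, g}  B4 = {a, c, d, g, h}
Tree: B1–B2, B1–B3, B2–B4

Every bag has size at most 5, so the width is 5 − 1 = 4 and tw(G) ≤ 4. On the other hand G contains the 5-clique {a, c, d, g, h}. A clique must lie in a single bag of any decomposition, so no decomposition can have width below 4. Hence tw(G) = 4 exactly.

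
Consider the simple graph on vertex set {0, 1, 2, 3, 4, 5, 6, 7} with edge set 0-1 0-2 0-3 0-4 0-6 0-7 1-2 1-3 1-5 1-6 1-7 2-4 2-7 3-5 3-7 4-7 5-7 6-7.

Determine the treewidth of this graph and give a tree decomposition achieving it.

Every bag has size at most 4, so the width is 4 − 1 = 3 and tw(G) ≤ 3. For the lower bound, the 4 vertices {0, 1, 2, 7} are pairwise adjacent, and any tree decomposition puts a clique entirely inside one bag — forcing width ≥ 3. Hence tw(G) = 3 exactly.

Treewidth 3.
Bags: B1 = {0, 1, 3, 7}  B2 = {0, 1, 2, 7}  B3 = {1, 3, 5, 7}  B4 = {0, 1, 6, 7}  B5 = {0, 2, 4, 7}
Tree: B1–B2, B1–B3, B1–B4, B2–B5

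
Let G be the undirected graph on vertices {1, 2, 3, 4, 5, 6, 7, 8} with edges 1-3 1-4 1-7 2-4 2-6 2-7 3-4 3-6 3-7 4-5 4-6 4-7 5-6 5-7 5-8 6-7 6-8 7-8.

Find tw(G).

3

A width-3 tree decomposition is:
Bags: B1 = {4, 5, 6, 7}  B2 = {2, 4, 6, 7}  B3 = {3, 4, 6, 7}  B4 = {5, 6, 7, 8}  B5 = {1, 3, 4, 7}
Tree: B1–B2, B1–B3, B1–B4, B3–B5
Every bag has size at most 4, so the width is 4 − 1 = 3 and tw(G) ≤ 3. On the other hand G contains the 4-clique {5, 6, 7, 8}. A clique must lie in a single bag of any decomposition, so no decomposition can have width below 3. Combining the bounds, tw(G) = 3.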